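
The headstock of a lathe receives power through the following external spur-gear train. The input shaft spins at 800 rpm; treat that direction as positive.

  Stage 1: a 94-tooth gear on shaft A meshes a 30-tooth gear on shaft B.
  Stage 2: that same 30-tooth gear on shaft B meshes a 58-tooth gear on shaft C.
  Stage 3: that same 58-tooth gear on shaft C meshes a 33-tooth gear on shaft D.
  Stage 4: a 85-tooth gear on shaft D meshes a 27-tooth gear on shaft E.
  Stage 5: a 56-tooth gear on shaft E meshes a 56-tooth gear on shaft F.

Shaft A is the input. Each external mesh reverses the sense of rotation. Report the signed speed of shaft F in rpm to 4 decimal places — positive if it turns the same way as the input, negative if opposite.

Stage 1 [94T→30T]: ω = 800.0000×94/30 = 2506.6667 rpm, dir flips to −; running = −2506.6667
Stage 2 [30T→58T]: ω = 2506.6667×30/58 = 1296.5517 rpm, dir flips to +; running = +1296.5517
Stage 3 [58T→33T]: ω = 1296.5517×58/33 = 2278.7879 rpm, dir flips to −; running = −2278.7879
Stage 4 [85T→27T]: ω = 2278.7879×85/27 = 7173.9618 rpm, dir flips to +; running = +7173.9618
Stage 5 [56T→56T]: ω = 7173.9618×56/56 = 7173.9618 rpm, dir flips to −; running = −7173.9618

-7173.9618 rpm (opposite to input, |ω| = 7173.9618 rpm)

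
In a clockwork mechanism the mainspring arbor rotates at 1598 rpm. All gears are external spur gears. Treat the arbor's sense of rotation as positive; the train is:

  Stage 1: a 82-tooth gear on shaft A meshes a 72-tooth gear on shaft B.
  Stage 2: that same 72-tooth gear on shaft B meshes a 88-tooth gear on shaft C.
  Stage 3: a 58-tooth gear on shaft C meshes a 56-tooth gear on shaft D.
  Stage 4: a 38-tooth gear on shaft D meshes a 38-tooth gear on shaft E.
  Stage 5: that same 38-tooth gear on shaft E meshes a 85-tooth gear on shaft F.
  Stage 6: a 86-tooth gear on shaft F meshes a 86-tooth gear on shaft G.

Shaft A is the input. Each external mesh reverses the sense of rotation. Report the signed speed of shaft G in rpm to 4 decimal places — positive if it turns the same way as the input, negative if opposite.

+689.4656 rpm (same as input, |ω| = 689.4656 rpm)

Stage 1 [82T→72T]: ω = 1598.0000×82/72 = 1819.9444 rpm, dir flips to −; running = −1819.9444
Stage 2 [72T→88T]: ω = 1819.9444×72/88 = 1489.0455 rpm, dir flips to +; running = +1489.0455
Stage 3 [58T→56T]: ω = 1489.0455×58/56 = 1542.2256 rpm, dir flips to −; running = −1542.2256
Stage 4 [38T→38T]: ω = 1542.2256×38/38 = 1542.2256 rpm, dir flips to +; running = +1542.2256
Stage 5 [38T→85T]: ω = 1542.2256×38/85 = 689.4656 rpm, dir flips to −; running = −689.4656
Stage 6 [86T→86T]: ω = 689.4656×86/86 = 689.4656 rpm, dir flips to +; running = +689.4656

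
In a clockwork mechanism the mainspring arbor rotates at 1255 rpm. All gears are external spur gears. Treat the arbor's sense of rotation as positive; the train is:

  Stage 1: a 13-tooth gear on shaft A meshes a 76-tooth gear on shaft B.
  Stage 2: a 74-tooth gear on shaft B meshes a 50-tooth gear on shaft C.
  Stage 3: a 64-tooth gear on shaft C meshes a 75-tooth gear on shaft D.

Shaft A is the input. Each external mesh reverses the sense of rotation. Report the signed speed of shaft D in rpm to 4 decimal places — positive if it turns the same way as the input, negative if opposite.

-271.1152 rpm (opposite to input, |ω| = 271.1152 rpm)

Stage 1 [13T→76T]: ω = 1255.0000×13/76 = 214.6711 rpm, dir flips to −; running = −214.6711
Stage 2 [74T→50T]: ω = 214.6711×74/50 = 317.7132 rpm, dir flips to +; running = +317.7132
Stage 3 [64T→75T]: ω = 317.7132×64/75 = 271.1152 rpm, dir flips to −; running = −271.1152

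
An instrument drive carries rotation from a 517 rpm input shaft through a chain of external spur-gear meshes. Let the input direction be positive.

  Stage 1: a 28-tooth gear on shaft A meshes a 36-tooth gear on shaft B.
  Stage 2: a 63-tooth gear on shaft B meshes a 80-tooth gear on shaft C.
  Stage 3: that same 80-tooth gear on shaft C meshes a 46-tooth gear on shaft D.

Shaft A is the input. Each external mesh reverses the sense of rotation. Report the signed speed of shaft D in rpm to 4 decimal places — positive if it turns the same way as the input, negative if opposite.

Stage 1 [28T→36T]: ω = 517.0000×28/36 = 402.1111 rpm, dir flips to −; running = −402.1111
Stage 2 [63T→80T]: ω = 402.1111×63/80 = 316.6625 rpm, dir flips to +; running = +316.6625
Stage 3 [80T→46T]: ω = 316.6625×80/46 = 550.7174 rpm, dir flips to −; running = −550.7174

-550.7174 rpm (opposite to input, |ω| = 550.7174 rpm)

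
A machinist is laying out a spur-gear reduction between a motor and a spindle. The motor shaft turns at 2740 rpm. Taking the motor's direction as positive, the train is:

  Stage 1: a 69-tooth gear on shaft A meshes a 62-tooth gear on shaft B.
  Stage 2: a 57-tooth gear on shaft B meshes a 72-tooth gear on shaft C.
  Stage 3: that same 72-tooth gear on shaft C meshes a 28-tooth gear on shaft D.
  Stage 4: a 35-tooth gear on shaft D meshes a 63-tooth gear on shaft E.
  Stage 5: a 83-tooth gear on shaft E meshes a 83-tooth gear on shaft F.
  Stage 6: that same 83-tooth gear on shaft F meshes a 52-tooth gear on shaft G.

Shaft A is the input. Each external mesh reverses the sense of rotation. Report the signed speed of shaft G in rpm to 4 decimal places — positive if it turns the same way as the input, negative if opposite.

+5504.6160 rpm (same as input, |ω| = 5504.6160 rpm)

Stage 1 [69T→62T]: ω = 2740.0000×69/62 = 3049.3548 rpm, dir flips to −; running = −3049.3548
Stage 2 [57T→72T]: ω = 3049.3548×57/72 = 2414.0726 rpm, dir flips to +; running = +2414.0726
Stage 3 [72T→28T]: ω = 2414.0726×72/28 = 6207.6152 rpm, dir flips to −; running = −6207.6152
Stage 4 [35T→63T]: ω = 6207.6152×35/63 = 3448.6751 rpm, dir flips to +; running = +3448.6751
Stage 5 [83T→83T]: ω = 3448.6751×83/83 = 3448.6751 rpm, dir flips to −; running = −3448.6751
Stage 6 [83T→52T]: ω = 3448.6751×83/52 = 5504.6160 rpm, dir flips to +; running = +5504.6160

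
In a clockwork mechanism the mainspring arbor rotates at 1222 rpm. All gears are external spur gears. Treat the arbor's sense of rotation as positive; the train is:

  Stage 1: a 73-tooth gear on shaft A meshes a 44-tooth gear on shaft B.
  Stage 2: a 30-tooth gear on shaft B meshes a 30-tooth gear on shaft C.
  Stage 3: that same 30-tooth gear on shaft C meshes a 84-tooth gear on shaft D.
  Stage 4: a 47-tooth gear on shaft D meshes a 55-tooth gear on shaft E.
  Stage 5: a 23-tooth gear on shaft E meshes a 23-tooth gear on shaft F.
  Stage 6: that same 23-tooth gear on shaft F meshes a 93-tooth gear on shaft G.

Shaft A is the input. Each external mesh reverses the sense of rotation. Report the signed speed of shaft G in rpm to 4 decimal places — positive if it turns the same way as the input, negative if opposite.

+153.0254 rpm (same as input, |ω| = 153.0254 rpm)

Stage 1 [73T→44T]: ω = 1222.0000×73/44 = 2027.4091 rpm, dir flips to −; running = −2027.4091
Stage 2 [30T→30T]: ω = 2027.4091×30/30 = 2027.4091 rpm, dir flips to +; running = +2027.4091
Stage 3 [30T→84T]: ω = 2027.4091×30/84 = 724.0747 rpm, dir flips to −; running = −724.0747
Stage 4 [47T→55T]: ω = 724.0747×47/55 = 618.7547 rpm, dir flips to +; running = +618.7547
Stage 5 [23T→23T]: ω = 618.7547×23/23 = 618.7547 rpm, dir flips to −; running = −618.7547
Stage 6 [23T→93T]: ω = 618.7547×23/93 = 153.0254 rpm, dir flips to +; running = +153.0254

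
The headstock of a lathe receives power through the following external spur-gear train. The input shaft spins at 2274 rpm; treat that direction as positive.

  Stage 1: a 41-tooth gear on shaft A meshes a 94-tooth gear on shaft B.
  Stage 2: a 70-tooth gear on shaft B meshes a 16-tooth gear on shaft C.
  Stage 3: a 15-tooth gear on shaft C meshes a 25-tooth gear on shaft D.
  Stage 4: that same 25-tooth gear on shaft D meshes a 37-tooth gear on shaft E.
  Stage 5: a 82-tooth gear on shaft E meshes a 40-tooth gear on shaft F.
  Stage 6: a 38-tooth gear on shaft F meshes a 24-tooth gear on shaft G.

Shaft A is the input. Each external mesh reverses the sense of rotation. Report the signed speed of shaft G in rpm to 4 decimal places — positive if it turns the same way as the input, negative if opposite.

Stage 1 [41T→94T]: ω = 2274.0000×41/94 = 991.8511 rpm, dir flips to −; running = −991.8511
Stage 2 [70T→16T]: ω = 991.8511×70/16 = 4339.3484 rpm, dir flips to +; running = +4339.3484
Stage 3 [15T→25T]: ω = 4339.3484×15/25 = 2603.6090 rpm, dir flips to −; running = −2603.6090
Stage 4 [25T→37T]: ω = 2603.6090×25/37 = 1759.1953 rpm, dir flips to +; running = +1759.1953
Stage 5 [82T→40T]: ω = 1759.1953×82/40 = 3606.3504 rpm, dir flips to −; running = −3606.3504
Stage 6 [38T→24T]: ω = 3606.3504×38/24 = 5710.0547 rpm, dir flips to +; running = +5710.0547

+5710.0547 rpm (same as input, |ω| = 5710.0547 rpm)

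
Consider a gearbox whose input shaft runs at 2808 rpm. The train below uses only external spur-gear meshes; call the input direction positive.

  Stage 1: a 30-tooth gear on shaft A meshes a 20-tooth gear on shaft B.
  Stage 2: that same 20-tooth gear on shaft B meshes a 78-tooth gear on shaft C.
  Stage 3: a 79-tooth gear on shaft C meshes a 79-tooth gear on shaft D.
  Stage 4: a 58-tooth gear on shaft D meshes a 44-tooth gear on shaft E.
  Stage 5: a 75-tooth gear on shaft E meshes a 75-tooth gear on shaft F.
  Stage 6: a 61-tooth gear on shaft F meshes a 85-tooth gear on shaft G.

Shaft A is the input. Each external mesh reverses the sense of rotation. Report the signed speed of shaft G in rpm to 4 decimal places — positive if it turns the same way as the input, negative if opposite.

Stage 1 [30T→20T]: ω = 2808.0000×30/20 = 4212.0000 rpm, dir flips to −; running = −4212.0000
Stage 2 [20T→78T]: ω = 4212.0000×20/78 = 1080.0000 rpm, dir flips to +; running = +1080.0000
Stage 3 [79T→79T]: ω = 1080.0000×79/79 = 1080.0000 rpm, dir flips to −; running = −1080.0000
Stage 4 [58T→44T]: ω = 1080.0000×58/44 = 1423.6364 rpm, dir flips to +; running = +1423.6364
Stage 5 [75T→75T]: ω = 1423.6364×75/75 = 1423.6364 rpm, dir flips to −; running = −1423.6364
Stage 6 [61T→85T]: ω = 1423.6364×61/85 = 1021.6684 rpm, dir flips to +; running = +1021.6684

+1021.6684 rpm (same as input, |ω| = 1021.6684 rpm)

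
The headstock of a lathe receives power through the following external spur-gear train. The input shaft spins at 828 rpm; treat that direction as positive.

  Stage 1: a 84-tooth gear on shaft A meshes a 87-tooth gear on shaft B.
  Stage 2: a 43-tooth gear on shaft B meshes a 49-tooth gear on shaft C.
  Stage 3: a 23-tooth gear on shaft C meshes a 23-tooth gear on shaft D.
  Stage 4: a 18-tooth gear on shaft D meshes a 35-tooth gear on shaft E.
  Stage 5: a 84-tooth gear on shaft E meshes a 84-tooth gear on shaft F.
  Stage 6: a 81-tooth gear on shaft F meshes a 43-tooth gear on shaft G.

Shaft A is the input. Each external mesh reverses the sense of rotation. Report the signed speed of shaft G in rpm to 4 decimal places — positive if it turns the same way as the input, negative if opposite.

Stage 1 [84T→87T]: ω = 828.0000×84/87 = 799.4483 rpm, dir flips to −; running = −799.4483
Stage 2 [43T→49T]: ω = 799.4483×43/49 = 701.5567 rpm, dir flips to +; running = +701.5567
Stage 3 [23T→23T]: ω = 701.5567×23/23 = 701.5567 rpm, dir flips to −; running = −701.5567
Stage 4 [18T→35T]: ω = 701.5567×18/35 = 360.8006 rpm, dir flips to +; running = +360.8006
Stage 5 [84T→84T]: ω = 360.8006×84/84 = 360.8006 rpm, dir flips to −; running = −360.8006
Stage 6 [81T→43T]: ω = 360.8006×81/43 = 679.6476 rpm, dir flips to +; running = +679.6476

+679.6476 rpm (same as input, |ω| = 679.6476 rpm)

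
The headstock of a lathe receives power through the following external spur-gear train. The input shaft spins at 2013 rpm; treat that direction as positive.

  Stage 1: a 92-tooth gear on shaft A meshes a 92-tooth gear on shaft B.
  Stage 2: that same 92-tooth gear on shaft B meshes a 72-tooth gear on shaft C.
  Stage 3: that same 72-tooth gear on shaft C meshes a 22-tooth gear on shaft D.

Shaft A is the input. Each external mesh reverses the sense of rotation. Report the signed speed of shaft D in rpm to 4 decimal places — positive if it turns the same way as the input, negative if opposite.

Stage 1 [92T→92T]: ω = 2013.0000×92/92 = 2013.0000 rpm, dir flips to −; running = −2013.0000
Stage 2 [92T→72T]: ω = 2013.0000×92/72 = 2572.1667 rpm, dir flips to +; running = +2572.1667
Stage 3 [72T→22T]: ω = 2572.1667×72/22 = 8418.0000 rpm, dir flips to −; running = −8418.0000

-8418.0000 rpm (opposite to input, |ω| = 8418.0000 rpm)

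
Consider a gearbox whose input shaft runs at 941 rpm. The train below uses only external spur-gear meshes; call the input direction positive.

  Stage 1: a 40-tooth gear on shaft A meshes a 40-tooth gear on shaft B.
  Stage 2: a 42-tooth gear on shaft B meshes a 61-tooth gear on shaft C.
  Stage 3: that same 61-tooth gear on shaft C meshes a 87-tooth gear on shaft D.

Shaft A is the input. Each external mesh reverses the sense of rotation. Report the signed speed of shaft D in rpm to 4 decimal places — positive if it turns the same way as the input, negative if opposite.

-454.2759 rpm (opposite to input, |ω| = 454.2759 rpm)

Stage 1 [40T→40T]: ω = 941.0000×40/40 = 941.0000 rpm, dir flips to −; running = −941.0000
Stage 2 [42T→61T]: ω = 941.0000×42/61 = 647.9016 rpm, dir flips to +; running = +647.9016
Stage 3 [61T→87T]: ω = 647.9016×61/87 = 454.2759 rpm, dir flips to −; running = −454.2759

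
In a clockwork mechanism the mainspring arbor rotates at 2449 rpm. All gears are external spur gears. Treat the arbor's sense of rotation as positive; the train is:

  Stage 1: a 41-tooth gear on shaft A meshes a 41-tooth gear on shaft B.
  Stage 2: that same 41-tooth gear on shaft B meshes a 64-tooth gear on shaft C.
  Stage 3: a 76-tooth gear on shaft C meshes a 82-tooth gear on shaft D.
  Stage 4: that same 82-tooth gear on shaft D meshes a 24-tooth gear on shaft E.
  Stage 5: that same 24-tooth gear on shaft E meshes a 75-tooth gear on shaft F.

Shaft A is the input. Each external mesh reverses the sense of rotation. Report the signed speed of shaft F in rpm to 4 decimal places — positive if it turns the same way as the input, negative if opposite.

Stage 1 [41T→41T]: ω = 2449.0000×41/41 = 2449.0000 rpm, dir flips to −; running = −2449.0000
Stage 2 [41T→64T]: ω = 2449.0000×41/64 = 1568.8906 rpm, dir flips to +; running = +1568.8906
Stage 3 [76T→82T]: ω = 1568.8906×76/82 = 1454.0938 rpm, dir flips to −; running = −1454.0938
Stage 4 [82T→24T]: ω = 1454.0938×82/24 = 4968.1536 rpm, dir flips to +; running = +4968.1536
Stage 5 [24T→75T]: ω = 4968.1536×24/75 = 1589.8092 rpm, dir flips to −; running = −1589.8092

-1589.8092 rpm (opposite to input, |ω| = 1589.8092 rpm)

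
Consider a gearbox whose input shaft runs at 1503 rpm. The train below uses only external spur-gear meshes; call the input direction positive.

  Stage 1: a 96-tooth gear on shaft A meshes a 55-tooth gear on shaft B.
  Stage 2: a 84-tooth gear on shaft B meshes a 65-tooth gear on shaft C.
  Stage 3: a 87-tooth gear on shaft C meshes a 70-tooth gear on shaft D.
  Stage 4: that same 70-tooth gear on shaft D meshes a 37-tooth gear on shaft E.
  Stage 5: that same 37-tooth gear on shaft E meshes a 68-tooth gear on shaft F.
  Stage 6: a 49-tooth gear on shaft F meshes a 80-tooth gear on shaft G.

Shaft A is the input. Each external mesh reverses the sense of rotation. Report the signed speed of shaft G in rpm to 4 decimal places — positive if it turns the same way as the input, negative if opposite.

Stage 1 [96T→55T]: ω = 1503.0000×96/55 = 2623.4182 rpm, dir flips to −; running = −2623.4182
Stage 2 [84T→65T]: ω = 2623.4182×84/65 = 3390.2635 rpm, dir flips to +; running = +3390.2635
Stage 3 [87T→70T]: ω = 3390.2635×87/70 = 4213.6132 rpm, dir flips to −; running = −4213.6132
Stage 4 [70T→37T]: ω = 4213.6132×70/37 = 7971.7007 rpm, dir flips to +; running = +7971.7007
Stage 5 [37T→68T]: ω = 7971.7007×37/68 = 4337.5430 rpm, dir flips to −; running = −4337.5430
Stage 6 [49T→80T]: ω = 4337.5430×49/80 = 2656.7451 rpm, dir flips to +; running = +2656.7451

+2656.7451 rpm (same as input, |ω| = 2656.7451 rpm)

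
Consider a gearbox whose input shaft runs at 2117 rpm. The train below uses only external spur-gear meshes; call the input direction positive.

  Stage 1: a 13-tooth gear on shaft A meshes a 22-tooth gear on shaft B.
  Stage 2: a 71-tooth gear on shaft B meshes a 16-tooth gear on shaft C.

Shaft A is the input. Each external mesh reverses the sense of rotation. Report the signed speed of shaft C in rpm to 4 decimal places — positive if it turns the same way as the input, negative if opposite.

+5551.1108 rpm (same as input, |ω| = 5551.1108 rpm)

Stage 1 [13T→22T]: ω = 2117.0000×13/22 = 1250.9545 rpm, dir flips to −; running = −1250.9545
Stage 2 [71T→16T]: ω = 1250.9545×71/16 = 5551.1108 rpm, dir flips to +; running = +5551.1108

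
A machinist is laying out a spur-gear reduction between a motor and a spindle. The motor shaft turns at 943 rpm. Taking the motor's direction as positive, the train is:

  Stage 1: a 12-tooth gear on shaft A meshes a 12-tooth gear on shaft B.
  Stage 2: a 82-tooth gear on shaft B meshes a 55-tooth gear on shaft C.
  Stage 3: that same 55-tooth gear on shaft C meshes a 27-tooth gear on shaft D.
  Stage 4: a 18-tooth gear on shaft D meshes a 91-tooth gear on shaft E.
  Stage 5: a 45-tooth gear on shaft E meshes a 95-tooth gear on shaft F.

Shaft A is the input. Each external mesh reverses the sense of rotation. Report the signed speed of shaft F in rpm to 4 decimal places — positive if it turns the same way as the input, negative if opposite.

Stage 1 [12T→12T]: ω = 943.0000×12/12 = 943.0000 rpm, dir flips to −; running = −943.0000
Stage 2 [82T→55T]: ω = 943.0000×82/55 = 1405.9273 rpm, dir flips to +; running = +1405.9273
Stage 3 [55T→27T]: ω = 1405.9273×55/27 = 2863.9259 rpm, dir flips to −; running = −2863.9259
Stage 4 [18T→91T]: ω = 2863.9259×18/91 = 566.4908 rpm, dir flips to +; running = +566.4908
Stage 5 [45T→95T]: ω = 566.4908×45/95 = 268.3378 rpm, dir flips to −; running = −268.3378

-268.3378 rpm (opposite to input, |ω| = 268.3378 rpm)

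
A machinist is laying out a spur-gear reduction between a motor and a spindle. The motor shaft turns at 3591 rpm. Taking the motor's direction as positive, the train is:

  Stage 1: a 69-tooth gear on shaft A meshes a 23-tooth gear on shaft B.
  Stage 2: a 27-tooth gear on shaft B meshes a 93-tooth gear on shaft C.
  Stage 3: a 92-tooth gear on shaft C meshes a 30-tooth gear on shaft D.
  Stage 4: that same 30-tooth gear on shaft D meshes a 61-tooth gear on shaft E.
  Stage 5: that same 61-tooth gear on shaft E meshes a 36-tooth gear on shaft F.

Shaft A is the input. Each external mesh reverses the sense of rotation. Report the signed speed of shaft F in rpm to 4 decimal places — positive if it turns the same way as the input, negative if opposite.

Stage 1 [69T→23T]: ω = 3591.0000×69/23 = 10773.0000 rpm, dir flips to −; running = −10773.0000
Stage 2 [27T→93T]: ω = 10773.0000×27/93 = 3127.6452 rpm, dir flips to +; running = +3127.6452
Stage 3 [92T→30T]: ω = 3127.6452×92/30 = 9591.4452 rpm, dir flips to −; running = −9591.4452
Stage 4 [30T→61T]: ω = 9591.4452×30/61 = 4717.1042 rpm, dir flips to +; running = +4717.1042
Stage 5 [61T→36T]: ω = 4717.1042×61/36 = 7992.8710 rpm, dir flips to −; running = −7992.8710

-7992.8710 rpm (opposite to input, |ω| = 7992.8710 rpm)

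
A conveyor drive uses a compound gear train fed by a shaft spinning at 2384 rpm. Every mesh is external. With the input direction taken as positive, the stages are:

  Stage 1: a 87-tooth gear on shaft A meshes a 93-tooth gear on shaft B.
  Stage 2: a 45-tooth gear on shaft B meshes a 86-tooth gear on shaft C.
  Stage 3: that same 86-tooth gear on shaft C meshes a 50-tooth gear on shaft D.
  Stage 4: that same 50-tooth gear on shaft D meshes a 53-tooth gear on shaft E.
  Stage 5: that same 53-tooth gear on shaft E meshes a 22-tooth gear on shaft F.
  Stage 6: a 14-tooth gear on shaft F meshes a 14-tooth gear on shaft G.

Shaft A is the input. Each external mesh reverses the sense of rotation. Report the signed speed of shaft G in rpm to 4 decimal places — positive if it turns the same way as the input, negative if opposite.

+4561.7595 rpm (same as input, |ω| = 4561.7595 rpm)

Stage 1 [87T→93T]: ω = 2384.0000×87/93 = 2230.1935 rpm, dir flips to −; running = −2230.1935
Stage 2 [45T→86T]: ω = 2230.1935×45/86 = 1166.9617 rpm, dir flips to +; running = +1166.9617
Stage 3 [86T→50T]: ω = 1166.9617×86/50 = 2007.1742 rpm, dir flips to −; running = −2007.1742
Stage 4 [50T→53T]: ω = 2007.1742×50/53 = 1893.5606 rpm, dir flips to +; running = +1893.5606
Stage 5 [53T→22T]: ω = 1893.5606×53/22 = 4561.7595 rpm, dir flips to −; running = −4561.7595
Stage 6 [14T→14T]: ω = 4561.7595×14/14 = 4561.7595 rpm, dir flips to +; running = +4561.7595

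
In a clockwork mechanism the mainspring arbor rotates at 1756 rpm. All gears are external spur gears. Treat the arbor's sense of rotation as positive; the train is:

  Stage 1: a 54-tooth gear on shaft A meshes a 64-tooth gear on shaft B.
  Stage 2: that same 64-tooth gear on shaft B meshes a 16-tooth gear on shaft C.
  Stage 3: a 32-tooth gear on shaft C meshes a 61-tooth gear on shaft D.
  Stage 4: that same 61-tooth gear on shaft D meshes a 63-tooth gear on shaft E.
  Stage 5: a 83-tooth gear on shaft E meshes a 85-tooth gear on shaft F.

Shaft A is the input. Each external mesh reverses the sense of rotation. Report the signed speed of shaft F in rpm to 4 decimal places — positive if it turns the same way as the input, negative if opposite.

-2939.4555 rpm (opposite to input, |ω| = 2939.4555 rpm)

Stage 1 [54T→64T]: ω = 1756.0000×54/64 = 1481.6250 rpm, dir flips to −; running = −1481.6250
Stage 2 [64T→16T]: ω = 1481.6250×64/16 = 5926.5000 rpm, dir flips to +; running = +5926.5000
Stage 3 [32T→61T]: ω = 5926.5000×32/61 = 3108.9836 rpm, dir flips to −; running = −3108.9836
Stage 4 [61T→63T]: ω = 3108.9836×61/63 = 3010.2857 rpm, dir flips to +; running = +3010.2857
Stage 5 [83T→85T]: ω = 3010.2857×83/85 = 2939.4555 rpm, dir flips to −; running = −2939.4555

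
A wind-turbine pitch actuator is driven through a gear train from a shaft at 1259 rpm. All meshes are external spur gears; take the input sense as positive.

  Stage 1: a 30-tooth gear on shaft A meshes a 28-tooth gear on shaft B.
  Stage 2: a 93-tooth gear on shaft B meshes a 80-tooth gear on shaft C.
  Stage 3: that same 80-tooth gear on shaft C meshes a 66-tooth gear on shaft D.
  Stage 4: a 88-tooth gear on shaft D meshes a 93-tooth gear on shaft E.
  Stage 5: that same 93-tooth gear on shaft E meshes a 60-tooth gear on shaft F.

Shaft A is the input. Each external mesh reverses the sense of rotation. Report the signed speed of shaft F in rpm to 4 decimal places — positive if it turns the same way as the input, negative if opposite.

Stage 1 [30T→28T]: ω = 1259.0000×30/28 = 1348.9286 rpm, dir flips to −; running = −1348.9286
Stage 2 [93T→80T]: ω = 1348.9286×93/80 = 1568.1295 rpm, dir flips to +; running = +1568.1295
Stage 3 [80T→66T]: ω = 1568.1295×80/66 = 1900.7630 rpm, dir flips to −; running = −1900.7630
Stage 4 [88T→93T]: ω = 1900.7630×88/93 = 1798.5714 rpm, dir flips to +; running = +1798.5714
Stage 5 [93T→60T]: ω = 1798.5714×93/60 = 2787.7857 rpm, dir flips to −; running = −2787.7857

-2787.7857 rpm (opposite to input, |ω| = 2787.7857 rpm)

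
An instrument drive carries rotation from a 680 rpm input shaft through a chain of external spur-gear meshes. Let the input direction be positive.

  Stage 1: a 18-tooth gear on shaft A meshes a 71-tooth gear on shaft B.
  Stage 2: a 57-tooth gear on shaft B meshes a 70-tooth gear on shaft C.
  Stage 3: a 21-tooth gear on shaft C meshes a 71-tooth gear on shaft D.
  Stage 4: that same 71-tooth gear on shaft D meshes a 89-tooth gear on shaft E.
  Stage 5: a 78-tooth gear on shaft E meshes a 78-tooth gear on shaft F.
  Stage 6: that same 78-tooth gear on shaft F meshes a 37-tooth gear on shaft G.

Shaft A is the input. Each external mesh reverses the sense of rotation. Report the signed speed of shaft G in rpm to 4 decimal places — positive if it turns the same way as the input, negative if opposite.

Stage 1 [18T→71T]: ω = 680.0000×18/71 = 172.3944 rpm, dir flips to −; running = −172.3944
Stage 2 [57T→70T]: ω = 172.3944×57/70 = 140.3783 rpm, dir flips to +; running = +140.3783
Stage 3 [21T→71T]: ω = 140.3783×21/71 = 41.5203 rpm, dir flips to −; running = −41.5203
Stage 4 [71T→89T]: ω = 41.5203×71/89 = 33.1230 rpm, dir flips to +; running = +33.1230
Stage 5 [78T→78T]: ω = 33.1230×78/78 = 33.1230 rpm, dir flips to −; running = −33.1230
Stage 6 [78T→37T]: ω = 33.1230×78/37 = 69.8268 rpm, dir flips to +; running = +69.8268

+69.8268 rpm (same as input, |ω| = 69.8268 rpm)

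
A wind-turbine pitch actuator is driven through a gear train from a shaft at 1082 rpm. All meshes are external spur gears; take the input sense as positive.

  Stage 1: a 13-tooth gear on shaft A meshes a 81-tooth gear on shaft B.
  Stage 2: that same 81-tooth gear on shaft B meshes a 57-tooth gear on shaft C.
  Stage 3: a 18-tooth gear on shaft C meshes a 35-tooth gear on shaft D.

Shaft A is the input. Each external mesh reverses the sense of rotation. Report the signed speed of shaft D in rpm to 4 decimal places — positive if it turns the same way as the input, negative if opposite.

-126.9113 rpm (opposite to input, |ω| = 126.9113 rpm)

Stage 1 [13T→81T]: ω = 1082.0000×13/81 = 173.6543 rpm, dir flips to −; running = −173.6543
Stage 2 [81T→57T]: ω = 173.6543×81/57 = 246.7719 rpm, dir flips to +; running = +246.7719
Stage 3 [18T→35T]: ω = 246.7719×18/35 = 126.9113 rpm, dir flips to −; running = −126.9113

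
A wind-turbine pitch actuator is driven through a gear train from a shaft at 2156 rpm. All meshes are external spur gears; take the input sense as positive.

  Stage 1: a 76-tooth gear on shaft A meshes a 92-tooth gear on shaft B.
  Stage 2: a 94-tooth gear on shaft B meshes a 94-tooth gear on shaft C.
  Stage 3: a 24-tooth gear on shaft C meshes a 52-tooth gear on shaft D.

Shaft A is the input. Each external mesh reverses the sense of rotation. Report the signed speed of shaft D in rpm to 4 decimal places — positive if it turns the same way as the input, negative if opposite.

Stage 1 [76T→92T]: ω = 2156.0000×76/92 = 1781.0435 rpm, dir flips to −; running = −1781.0435
Stage 2 [94T→94T]: ω = 1781.0435×94/94 = 1781.0435 rpm, dir flips to +; running = +1781.0435
Stage 3 [24T→52T]: ω = 1781.0435×24/52 = 822.0201 rpm, dir flips to −; running = −822.0201

-822.0201 rpm (opposite to input, |ω| = 822.0201 rpm)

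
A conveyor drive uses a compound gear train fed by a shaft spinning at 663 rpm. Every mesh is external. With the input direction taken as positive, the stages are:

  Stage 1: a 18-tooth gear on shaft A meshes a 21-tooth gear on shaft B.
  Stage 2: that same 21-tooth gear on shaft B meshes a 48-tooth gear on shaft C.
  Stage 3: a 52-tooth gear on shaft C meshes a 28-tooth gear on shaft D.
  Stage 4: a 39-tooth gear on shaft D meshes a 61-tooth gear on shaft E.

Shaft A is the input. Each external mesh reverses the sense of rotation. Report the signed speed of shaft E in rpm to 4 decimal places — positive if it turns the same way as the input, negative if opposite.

Stage 1 [18T→21T]: ω = 663.0000×18/21 = 568.2857 rpm, dir flips to −; running = −568.2857
Stage 2 [21T→48T]: ω = 568.2857×21/48 = 248.6250 rpm, dir flips to +; running = +248.6250
Stage 3 [52T→28T]: ω = 248.6250×52/28 = 461.7321 rpm, dir flips to −; running = −461.7321
Stage 4 [39T→61T]: ω = 461.7321×39/61 = 295.2058 rpm, dir flips to +; running = +295.2058

+295.2058 rpm (same as input, |ω| = 295.2058 rpm)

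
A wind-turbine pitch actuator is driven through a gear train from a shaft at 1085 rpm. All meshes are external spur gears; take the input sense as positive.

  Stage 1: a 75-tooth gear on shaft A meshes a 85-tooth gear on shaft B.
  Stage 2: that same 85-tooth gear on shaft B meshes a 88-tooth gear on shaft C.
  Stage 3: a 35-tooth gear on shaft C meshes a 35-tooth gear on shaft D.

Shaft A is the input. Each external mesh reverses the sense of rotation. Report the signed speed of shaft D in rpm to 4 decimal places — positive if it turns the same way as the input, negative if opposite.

-924.7159 rpm (opposite to input, |ω| = 924.7159 rpm)

Stage 1 [75T→85T]: ω = 1085.0000×75/85 = 957.3529 rpm, dir flips to −; running = −957.3529
Stage 2 [85T→88T]: ω = 957.3529×85/88 = 924.7159 rpm, dir flips to +; running = +924.7159
Stage 3 [35T→35T]: ω = 924.7159×35/35 = 924.7159 rpm, dir flips to −; running = −924.7159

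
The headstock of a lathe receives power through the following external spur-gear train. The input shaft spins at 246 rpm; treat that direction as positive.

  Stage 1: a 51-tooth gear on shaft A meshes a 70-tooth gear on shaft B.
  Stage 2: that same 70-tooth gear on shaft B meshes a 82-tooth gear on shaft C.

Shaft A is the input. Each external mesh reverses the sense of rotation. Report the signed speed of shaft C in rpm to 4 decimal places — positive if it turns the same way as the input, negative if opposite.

+153.0000 rpm (same as input, |ω| = 153.0000 rpm)

Stage 1 [51T→70T]: ω = 246.0000×51/70 = 179.2286 rpm, dir flips to −; running = −179.2286
Stage 2 [70T→82T]: ω = 179.2286×70/82 = 153.0000 rpm, dir flips to +; running = +153.0000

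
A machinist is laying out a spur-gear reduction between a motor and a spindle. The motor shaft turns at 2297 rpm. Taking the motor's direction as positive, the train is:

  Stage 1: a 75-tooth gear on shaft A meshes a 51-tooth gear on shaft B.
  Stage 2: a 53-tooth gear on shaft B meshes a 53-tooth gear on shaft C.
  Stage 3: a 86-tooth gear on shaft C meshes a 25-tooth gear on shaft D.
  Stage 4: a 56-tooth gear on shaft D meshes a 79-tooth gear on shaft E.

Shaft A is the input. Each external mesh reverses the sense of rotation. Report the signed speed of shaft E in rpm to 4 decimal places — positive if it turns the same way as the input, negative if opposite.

Stage 1 [75T→51T]: ω = 2297.0000×75/51 = 3377.9412 rpm, dir flips to −; running = −3377.9412
Stage 2 [53T→53T]: ω = 3377.9412×53/53 = 3377.9412 rpm, dir flips to +; running = +3377.9412
Stage 3 [86T→25T]: ω = 3377.9412×86/25 = 11620.1176 rpm, dir flips to −; running = −11620.1176
Stage 4 [56T→79T]: ω = 11620.1176×56/79 = 8237.0454 rpm, dir flips to +; running = +8237.0454

+8237.0454 rpm (same as input, |ω| = 8237.0454 rpm)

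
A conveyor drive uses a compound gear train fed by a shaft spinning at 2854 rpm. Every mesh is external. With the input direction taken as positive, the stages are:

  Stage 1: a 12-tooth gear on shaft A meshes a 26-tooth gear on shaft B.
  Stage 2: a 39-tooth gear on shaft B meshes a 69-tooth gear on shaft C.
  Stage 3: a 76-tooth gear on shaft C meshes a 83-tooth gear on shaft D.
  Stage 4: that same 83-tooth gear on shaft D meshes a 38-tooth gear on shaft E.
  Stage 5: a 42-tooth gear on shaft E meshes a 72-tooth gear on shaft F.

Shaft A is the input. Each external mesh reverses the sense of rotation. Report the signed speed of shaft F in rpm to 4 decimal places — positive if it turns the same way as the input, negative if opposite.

Stage 1 [12T→26T]: ω = 2854.0000×12/26 = 1317.2308 rpm, dir flips to −; running = −1317.2308
Stage 2 [39T→69T]: ω = 1317.2308×39/69 = 744.5217 rpm, dir flips to +; running = +744.5217
Stage 3 [76T→83T]: ω = 744.5217×76/83 = 681.7307 rpm, dir flips to −; running = −681.7307
Stage 4 [83T→38T]: ω = 681.7307×83/38 = 1489.0435 rpm, dir flips to +; running = +1489.0435
Stage 5 [42T→72T]: ω = 1489.0435×42/72 = 868.6087 rpm, dir flips to −; running = −868.6087

-868.6087 rpm (opposite to input, |ω| = 868.6087 rpm)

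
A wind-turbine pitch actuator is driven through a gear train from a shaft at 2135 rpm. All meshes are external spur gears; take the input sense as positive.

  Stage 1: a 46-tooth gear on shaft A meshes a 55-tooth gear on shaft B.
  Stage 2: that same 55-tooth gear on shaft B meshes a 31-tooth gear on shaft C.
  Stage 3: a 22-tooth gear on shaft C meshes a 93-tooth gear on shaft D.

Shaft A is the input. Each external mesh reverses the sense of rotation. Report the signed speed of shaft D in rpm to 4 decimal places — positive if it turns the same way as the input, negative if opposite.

-749.4346 rpm (opposite to input, |ω| = 749.4346 rpm)

Stage 1 [46T→55T]: ω = 2135.0000×46/55 = 1785.6364 rpm, dir flips to −; running = −1785.6364
Stage 2 [55T→31T]: ω = 1785.6364×55/31 = 3168.0645 rpm, dir flips to +; running = +3168.0645
Stage 3 [22T→93T]: ω = 3168.0645×22/93 = 749.4346 rpm, dir flips to −; running = −749.4346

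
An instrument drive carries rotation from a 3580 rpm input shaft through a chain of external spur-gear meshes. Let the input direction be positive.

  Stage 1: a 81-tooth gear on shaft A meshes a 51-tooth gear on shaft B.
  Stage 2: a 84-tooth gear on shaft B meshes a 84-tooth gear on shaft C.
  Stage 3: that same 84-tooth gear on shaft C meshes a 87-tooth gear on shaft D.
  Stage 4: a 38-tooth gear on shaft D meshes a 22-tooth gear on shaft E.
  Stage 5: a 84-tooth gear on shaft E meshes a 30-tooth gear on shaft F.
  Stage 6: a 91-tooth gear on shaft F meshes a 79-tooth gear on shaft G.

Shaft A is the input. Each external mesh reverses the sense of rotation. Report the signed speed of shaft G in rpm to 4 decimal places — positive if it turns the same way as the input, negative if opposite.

Stage 1 [81T→51T]: ω = 3580.0000×81/51 = 5685.8824 rpm, dir flips to −; running = −5685.8824
Stage 2 [84T→84T]: ω = 5685.8824×84/84 = 5685.8824 rpm, dir flips to +; running = +5685.8824
Stage 3 [84T→87T]: ω = 5685.8824×84/87 = 5489.8174 rpm, dir flips to −; running = −5489.8174
Stage 4 [38T→22T]: ω = 5489.8174×38/22 = 9482.4119 rpm, dir flips to +; running = +9482.4119
Stage 5 [84T→30T]: ω = 9482.4119×84/30 = 26550.7535 rpm, dir flips to −; running = −26550.7535
Stage 6 [91T→79T]: ω = 26550.7535×91/79 = 30583.7793 rpm, dir flips to +; running = +30583.7793

+30583.7793 rpm (same as input, |ω| = 30583.7793 rpm)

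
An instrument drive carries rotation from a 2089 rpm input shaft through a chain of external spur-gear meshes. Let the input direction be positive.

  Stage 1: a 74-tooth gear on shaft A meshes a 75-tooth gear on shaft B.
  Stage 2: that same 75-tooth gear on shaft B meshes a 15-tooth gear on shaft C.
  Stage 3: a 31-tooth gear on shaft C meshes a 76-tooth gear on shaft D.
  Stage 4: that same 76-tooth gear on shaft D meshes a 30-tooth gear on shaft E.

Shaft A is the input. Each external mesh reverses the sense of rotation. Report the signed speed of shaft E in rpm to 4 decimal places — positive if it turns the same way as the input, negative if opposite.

+10649.2578 rpm (same as input, |ω| = 10649.2578 rpm)

Stage 1 [74T→75T]: ω = 2089.0000×74/75 = 2061.1467 rpm, dir flips to −; running = −2061.1467
Stage 2 [75T→15T]: ω = 2061.1467×75/15 = 10305.7333 rpm, dir flips to +; running = +10305.7333
Stage 3 [31T→76T]: ω = 10305.7333×31/76 = 4203.6544 rpm, dir flips to −; running = −4203.6544
Stage 4 [76T→30T]: ω = 4203.6544×76/30 = 10649.2578 rpm, dir flips to +; running = +10649.2578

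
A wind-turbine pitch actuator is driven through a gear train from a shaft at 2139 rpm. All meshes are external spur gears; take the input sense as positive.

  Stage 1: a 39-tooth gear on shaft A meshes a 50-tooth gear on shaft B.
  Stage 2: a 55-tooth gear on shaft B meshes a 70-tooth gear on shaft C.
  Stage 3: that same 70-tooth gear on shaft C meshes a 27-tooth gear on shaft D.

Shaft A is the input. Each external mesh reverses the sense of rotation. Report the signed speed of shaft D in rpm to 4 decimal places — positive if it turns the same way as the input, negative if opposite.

-3398.6333 rpm (opposite to input, |ω| = 3398.6333 rpm)

Stage 1 [39T→50T]: ω = 2139.0000×39/50 = 1668.4200 rpm, dir flips to −; running = −1668.4200
Stage 2 [55T→70T]: ω = 1668.4200×55/70 = 1310.9014 rpm, dir flips to +; running = +1310.9014
Stage 3 [70T→27T]: ω = 1310.9014×70/27 = 3398.6333 rpm, dir flips to −; running = −3398.6333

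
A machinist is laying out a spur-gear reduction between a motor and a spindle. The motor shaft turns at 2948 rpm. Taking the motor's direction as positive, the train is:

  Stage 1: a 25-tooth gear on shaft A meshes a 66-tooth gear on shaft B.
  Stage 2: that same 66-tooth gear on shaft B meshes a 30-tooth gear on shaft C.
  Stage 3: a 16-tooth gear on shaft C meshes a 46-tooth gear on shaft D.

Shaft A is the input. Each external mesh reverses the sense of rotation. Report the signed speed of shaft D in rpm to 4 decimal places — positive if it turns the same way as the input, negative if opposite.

Stage 1 [25T→66T]: ω = 2948.0000×25/66 = 1116.6667 rpm, dir flips to −; running = −1116.6667
Stage 2 [66T→30T]: ω = 1116.6667×66/30 = 2456.6667 rpm, dir flips to +; running = +2456.6667
Stage 3 [16T→46T]: ω = 2456.6667×16/46 = 854.4928 rpm, dir flips to −; running = −854.4928

-854.4928 rpm (opposite to input, |ω| = 854.4928 rpm)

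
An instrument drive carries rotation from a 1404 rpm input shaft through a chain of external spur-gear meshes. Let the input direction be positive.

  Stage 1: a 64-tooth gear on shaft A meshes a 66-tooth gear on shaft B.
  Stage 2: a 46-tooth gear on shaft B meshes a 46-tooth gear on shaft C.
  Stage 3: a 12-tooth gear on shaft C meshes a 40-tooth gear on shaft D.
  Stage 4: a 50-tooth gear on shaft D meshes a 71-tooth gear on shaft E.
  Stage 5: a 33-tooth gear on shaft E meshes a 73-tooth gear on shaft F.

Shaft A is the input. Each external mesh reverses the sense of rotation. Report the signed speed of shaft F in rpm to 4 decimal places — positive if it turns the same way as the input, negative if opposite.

Stage 1 [64T→66T]: ω = 1404.0000×64/66 = 1361.4545 rpm, dir flips to −; running = −1361.4545
Stage 2 [46T→46T]: ω = 1361.4545×46/46 = 1361.4545 rpm, dir flips to +; running = +1361.4545
Stage 3 [12T→40T]: ω = 1361.4545×12/40 = 408.4364 rpm, dir flips to −; running = −408.4364
Stage 4 [50T→71T]: ω = 408.4364×50/71 = 287.6312 rpm, dir flips to +; running = +287.6312
Stage 5 [33T→73T]: ω = 287.6312×33/73 = 130.0251 rpm, dir flips to −; running = −130.0251

-130.0251 rpm (opposite to input, |ω| = 130.0251 rpm)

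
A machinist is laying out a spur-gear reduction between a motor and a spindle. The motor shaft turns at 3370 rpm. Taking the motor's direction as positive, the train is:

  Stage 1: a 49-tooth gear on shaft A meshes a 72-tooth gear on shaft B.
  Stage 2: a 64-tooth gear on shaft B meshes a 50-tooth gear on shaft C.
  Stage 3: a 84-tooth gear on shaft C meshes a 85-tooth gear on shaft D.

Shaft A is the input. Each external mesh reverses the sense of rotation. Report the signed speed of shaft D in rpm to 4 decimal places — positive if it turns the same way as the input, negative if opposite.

-2901.1075 rpm (opposite to input, |ω| = 2901.1075 rpm)

Stage 1 [49T→72T]: ω = 3370.0000×49/72 = 2293.4722 rpm, dir flips to −; running = −2293.4722
Stage 2 [64T→50T]: ω = 2293.4722×64/50 = 2935.6444 rpm, dir flips to +; running = +2935.6444
Stage 3 [84T→85T]: ω = 2935.6444×84/85 = 2901.1075 rpm, dir flips to −; running = −2901.1075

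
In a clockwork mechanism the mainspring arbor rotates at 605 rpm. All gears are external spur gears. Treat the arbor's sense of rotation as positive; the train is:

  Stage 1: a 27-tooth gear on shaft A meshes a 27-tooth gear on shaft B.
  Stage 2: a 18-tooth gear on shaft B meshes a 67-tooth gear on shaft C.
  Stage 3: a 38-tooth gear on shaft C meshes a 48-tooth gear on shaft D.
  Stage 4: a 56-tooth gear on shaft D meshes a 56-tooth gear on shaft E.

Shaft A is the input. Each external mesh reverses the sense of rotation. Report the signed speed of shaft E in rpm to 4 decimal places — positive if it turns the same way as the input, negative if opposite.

+128.6754 rpm (same as input, |ω| = 128.6754 rpm)

Stage 1 [27T→27T]: ω = 605.0000×27/27 = 605.0000 rpm, dir flips to −; running = −605.0000
Stage 2 [18T→67T]: ω = 605.0000×18/67 = 162.5373 rpm, dir flips to +; running = +162.5373
Stage 3 [38T→48T]: ω = 162.5373×38/48 = 128.6754 rpm, dir flips to −; running = −128.6754
Stage 4 [56T→56T]: ω = 128.6754×56/56 = 128.6754 rpm, dir flips to +; running = +128.6754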